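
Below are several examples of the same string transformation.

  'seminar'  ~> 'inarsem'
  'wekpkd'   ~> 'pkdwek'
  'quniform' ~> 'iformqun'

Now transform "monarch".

Each output is the input with this applied: move the first 3 characters to the end (rotate left by 3).
So "monarch" becomes "archmon".

archmon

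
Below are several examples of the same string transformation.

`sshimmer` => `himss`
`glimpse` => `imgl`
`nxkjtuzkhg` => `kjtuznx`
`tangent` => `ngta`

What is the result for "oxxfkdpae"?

xfkdox

Looking at the pairs, the operation is to delete the last 3 characters, then move the first 2 characters to the end (rotate left by 2).
For "oxxfkdpae" the result is "xfkdox".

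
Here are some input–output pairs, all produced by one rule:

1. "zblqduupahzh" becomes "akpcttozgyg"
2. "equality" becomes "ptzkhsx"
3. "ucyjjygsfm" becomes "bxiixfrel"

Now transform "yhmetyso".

Rule — shift every letter 1 place backward in the alphabet (wrapping around), then delete the first character.
Working it through for "yhmetyso": intermediate "xgldsxrn", final "gldsxrn".

gldsxrn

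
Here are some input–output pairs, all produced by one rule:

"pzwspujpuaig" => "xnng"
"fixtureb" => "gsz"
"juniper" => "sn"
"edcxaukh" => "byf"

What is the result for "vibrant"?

gy

The transformation: shift every letter 2 places backward in the alphabet (wrapping around), then keep one character in every 3, starting at position 2 (positions 2nd, 5th, 8th, ...).
Applying both steps to "vibrant": "tgzpylr", then "gy".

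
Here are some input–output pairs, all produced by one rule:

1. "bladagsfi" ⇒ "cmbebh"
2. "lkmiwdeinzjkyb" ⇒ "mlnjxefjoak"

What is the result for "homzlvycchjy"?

ipnamwzdd

Rule — shift every letter 1 place forward in the alphabet (wrapping around), then delete the last 3 characters.
Working it through for "homzlvycchjy": intermediate "ipnamwzddikz", final "ipnamwzdd".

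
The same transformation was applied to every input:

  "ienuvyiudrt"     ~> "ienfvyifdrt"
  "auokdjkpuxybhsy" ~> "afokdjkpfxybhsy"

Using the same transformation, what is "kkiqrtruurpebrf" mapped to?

kkiqrtrffrpebrf

What's happening: replace every "u" with "f".
Doing the same to "kkiqrtruurpebrf": "kkiqrtrffrpebrf".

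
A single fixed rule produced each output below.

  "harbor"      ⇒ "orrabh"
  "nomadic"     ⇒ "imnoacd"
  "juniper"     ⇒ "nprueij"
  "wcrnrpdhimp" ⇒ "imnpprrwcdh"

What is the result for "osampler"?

The pattern: sort the characters into alphabetical order, then move the first 3 characters to the end (rotate left by 3).
For "osampler", step one produces "aelmoprs"; step two turns that into "moprsael".
(Check on "harbor": → "abhorr" → "orrabh" ✓)

moprsael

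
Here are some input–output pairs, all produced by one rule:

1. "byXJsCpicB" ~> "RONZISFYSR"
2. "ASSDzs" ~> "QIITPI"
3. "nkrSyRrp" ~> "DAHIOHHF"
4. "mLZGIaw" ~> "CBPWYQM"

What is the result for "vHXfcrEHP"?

LXNVSHUXF

Rule — shift every letter 10 places backward in the alphabet (wrapping around), then convert every letter to uppercase.
On "vHXfcrEHP" that produces "LXNVSHUXF".
(Check on "ASSDzs": → "QIITpi" → "QIITPI" ✓)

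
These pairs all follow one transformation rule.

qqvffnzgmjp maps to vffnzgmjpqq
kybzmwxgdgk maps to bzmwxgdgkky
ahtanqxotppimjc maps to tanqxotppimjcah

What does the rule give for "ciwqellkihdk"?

wqellkihdkci

Looking at the pairs, the operation is to move the first 2 characters to the end (rotate left by 2).
So "ciwqellkihdk" becomes "wqellkihdkci".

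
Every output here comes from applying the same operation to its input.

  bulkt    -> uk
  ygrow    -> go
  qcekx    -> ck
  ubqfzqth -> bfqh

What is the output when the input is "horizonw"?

oiow

Rule — keep every other character starting from the second (positions 2nd, 4th, 6th, ...).
Doing the same to "horizonw": "oiow".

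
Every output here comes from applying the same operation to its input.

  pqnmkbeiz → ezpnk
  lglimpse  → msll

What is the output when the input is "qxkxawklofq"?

oqqkak

In each case the input is transformed by: keep every other character starting from the first (positions 1st, 3rd, 5th, ...), then move the last 2 characters to the front (rotate right by 2).
"qxkxawklofq" → "qkakoq" → "oqqkak".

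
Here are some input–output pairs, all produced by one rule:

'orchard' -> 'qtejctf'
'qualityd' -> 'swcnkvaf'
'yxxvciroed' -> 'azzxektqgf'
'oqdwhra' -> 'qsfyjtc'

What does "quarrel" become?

The pattern: shift every letter 2 places forward in the alphabet (wrapping around).
On "quarrel" that produces "swcttgn".

swcttgn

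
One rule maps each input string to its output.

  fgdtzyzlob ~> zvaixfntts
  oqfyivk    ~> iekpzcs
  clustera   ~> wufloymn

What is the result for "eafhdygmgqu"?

In each case the input is transformed by: take characters alternately from the front and the back (1st, last, 2nd, 2nd-last, ...), then shift every letter 6 places backward in the alphabet (wrapping around).
"eafhdygmgqu" → "euaqfghmdgy" → "youkzabgxas".

youkzabgxas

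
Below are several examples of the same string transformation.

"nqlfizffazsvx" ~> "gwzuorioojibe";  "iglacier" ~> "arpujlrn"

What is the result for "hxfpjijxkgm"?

vqgoysrsgtp

Looking at the pairs, the operation is to shift every letter 9 places forward in the alphabet (wrapping around), then move the last character to the front.
Applying both steps to "hxfpjijxkgm": "qgoysrsgtpv", then "vqgoysrsgtp".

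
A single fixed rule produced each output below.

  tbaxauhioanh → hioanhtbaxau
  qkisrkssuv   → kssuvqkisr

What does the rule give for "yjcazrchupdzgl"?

Rule — swap the front and back halves of the string.
Applying that to "yjcazrchupdzgl" gives "hupdzglyjcazrc".

hupdzglyjcazrc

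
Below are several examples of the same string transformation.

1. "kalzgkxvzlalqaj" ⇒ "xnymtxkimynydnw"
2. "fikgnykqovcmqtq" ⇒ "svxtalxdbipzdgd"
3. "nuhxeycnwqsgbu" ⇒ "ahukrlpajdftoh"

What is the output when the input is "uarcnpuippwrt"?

hnepachvccjeg

What's happening: shift every letter 13 places forward in the alphabet (wrapping around) — i.e. ROT13.
On "uarcnpuippwrt" that produces "hnepachvccjeg".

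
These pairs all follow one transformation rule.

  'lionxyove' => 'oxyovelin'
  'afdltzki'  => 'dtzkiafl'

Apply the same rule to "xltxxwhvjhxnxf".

txwhvjhxnxfxlx

The pattern: move the first 3 characters to the end (rotate left by 3), then swap the first and last characters.
On "xltxxwhvjhxnxf": the first step gives "xxwhvjhxnxfxlt", and the second then gives "txwhvjhxnxfxlx".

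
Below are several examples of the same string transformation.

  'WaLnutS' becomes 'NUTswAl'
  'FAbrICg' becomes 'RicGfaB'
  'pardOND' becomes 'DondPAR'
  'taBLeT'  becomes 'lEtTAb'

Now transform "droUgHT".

uGhtDRO

Each output is the input with this applied: move the first 3 characters to the end (rotate left by 3), then flip the case of every letter.
"droUgHT" → "UgHTdro" → "uGhtDRO".
(Check on "WaLnutS": → "nutSWaL" → "NUTswAl" ✓)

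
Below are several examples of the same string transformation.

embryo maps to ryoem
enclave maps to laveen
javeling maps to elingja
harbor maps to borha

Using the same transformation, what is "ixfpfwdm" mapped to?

What's happening: move the first 2 characters to the end (rotate left by 2), then delete the first character.
On "ixfpfwdm": the first step gives "fpfwdmix", and the second then gives "pfwdmix".

pfwdmix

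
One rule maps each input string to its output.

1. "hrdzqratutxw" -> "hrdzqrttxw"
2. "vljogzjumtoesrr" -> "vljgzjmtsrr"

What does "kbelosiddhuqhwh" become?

The pattern: remove every vowel.
"kbelosiddhuqhwh" → "kblsddhqhwh".

kblsddhqhwh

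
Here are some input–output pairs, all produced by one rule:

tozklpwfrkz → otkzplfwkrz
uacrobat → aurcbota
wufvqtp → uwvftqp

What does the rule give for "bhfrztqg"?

Rule — swap each adjacent pair of characters (1↔2, 3↔4, ...).
So "bhfrztqg" becomes "hbrftzgq".

hbrftzgq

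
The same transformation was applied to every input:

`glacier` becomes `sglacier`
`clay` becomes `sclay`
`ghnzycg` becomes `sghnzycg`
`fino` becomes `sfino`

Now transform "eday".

seday

Rule — prepend "s".
On "eday" that produces "seday".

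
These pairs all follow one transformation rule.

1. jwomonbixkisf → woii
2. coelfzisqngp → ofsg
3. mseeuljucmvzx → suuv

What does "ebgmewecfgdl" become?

The rule is to keep one character in every 3, starting at position 2 (positions 2nd, 5th, 8th, ...).
On "ebgmewecfgdl" that produces "becd".

becd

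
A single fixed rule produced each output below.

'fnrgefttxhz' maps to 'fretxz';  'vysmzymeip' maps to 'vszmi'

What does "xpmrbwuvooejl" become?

xmbuoel

Looking at the pairs, the operation is to keep every other character starting from the first (positions 1st, 3rd, 5th, ...).
So "xpmrbwuvooejl" becomes "xmbuoel".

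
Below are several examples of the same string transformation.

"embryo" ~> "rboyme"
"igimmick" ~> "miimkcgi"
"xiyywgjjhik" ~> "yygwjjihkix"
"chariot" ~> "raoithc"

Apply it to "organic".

Looking at the pairs, the operation is to swap each adjacent pair of characters (1↔2, 3↔4, ...), then move the first 2 characters to the end (rotate left by 2).
"organic" → "roaginc" → "agincro".

agincro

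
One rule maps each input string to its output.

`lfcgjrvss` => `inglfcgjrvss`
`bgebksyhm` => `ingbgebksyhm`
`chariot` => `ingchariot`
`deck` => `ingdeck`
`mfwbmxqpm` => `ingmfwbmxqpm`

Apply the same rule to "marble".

ingmarble

Rule — prepend "ing".
For "marble" the result is "ingmarble".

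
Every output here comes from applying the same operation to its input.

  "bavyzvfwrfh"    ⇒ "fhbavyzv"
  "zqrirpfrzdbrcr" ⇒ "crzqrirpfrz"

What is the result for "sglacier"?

Looking at the pairs, the operation is to move the last 2 characters to the front (rotate right by 2), then delete the last 3 characters.
For "sglacier", step one produces "ersglaci"; step two turns that into "ersgl".

ersgl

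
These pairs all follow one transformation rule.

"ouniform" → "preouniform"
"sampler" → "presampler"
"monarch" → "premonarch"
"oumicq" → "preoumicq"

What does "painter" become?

Rule — prepend "pre".
Doing the same to "painter": "prepainter".

prepainter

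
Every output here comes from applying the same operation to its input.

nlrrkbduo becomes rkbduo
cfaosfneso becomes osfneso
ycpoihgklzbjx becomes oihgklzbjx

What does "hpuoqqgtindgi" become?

Each output is the input with this applied: delete the first 3 characters.
So "hpuoqqgtindgi" becomes "oqqgtindgi".

oqqgtindgi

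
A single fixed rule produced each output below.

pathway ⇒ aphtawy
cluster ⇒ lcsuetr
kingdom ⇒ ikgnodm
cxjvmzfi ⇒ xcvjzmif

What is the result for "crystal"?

rcsyatl

Each output is the input with this applied: swap each adjacent pair of characters (1↔2, 3↔4, ...).
So "crystal" becomes "rcsyatl".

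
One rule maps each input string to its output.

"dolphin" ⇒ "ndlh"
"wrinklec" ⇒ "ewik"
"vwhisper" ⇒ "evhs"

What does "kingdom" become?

mknd

The pattern: keep every other character starting from the first (positions 1st, 3rd, 5th, ...), then move the last character to the front.
Working it through for "kingdom": intermediate "kndm", final "mknd".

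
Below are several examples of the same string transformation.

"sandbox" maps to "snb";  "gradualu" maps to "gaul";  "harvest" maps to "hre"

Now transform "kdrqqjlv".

krql

In each case the input is transformed by: delete the last character, then keep every other character starting from the first (positions 1st, 3rd, 5th, ...).
Applying both steps to "kdrqqjlv": "kdrqqjl", then "krql".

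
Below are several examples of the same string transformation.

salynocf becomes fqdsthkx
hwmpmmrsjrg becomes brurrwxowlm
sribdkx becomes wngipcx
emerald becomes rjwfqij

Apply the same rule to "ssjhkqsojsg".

xompvxtoxlx

Looking at the pairs, the operation is to shift every letter 5 places forward in the alphabet (wrapping around), then move the first character to the end.
On "ssjhkqsojsg": the first step gives "xxompvxtoxl", and the second then gives "xompvxtoxlx".
(Check on "salynocf": → "xfqdsthk" → "fqdsthkx" ✓)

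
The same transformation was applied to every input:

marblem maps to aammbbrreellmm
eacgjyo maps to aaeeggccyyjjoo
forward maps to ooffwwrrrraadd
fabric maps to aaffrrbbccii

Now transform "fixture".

iiffttxxrruuee

What's happening: swap each adjacent pair of characters (1↔2, 3↔4, ...), then double every character.
For "fixture", step one produces "iftxrue"; step two turns that into "iiffttxxrruuee".
(Check on "marblem": → "ambrelm" → "aammbbrreellmm" ✓)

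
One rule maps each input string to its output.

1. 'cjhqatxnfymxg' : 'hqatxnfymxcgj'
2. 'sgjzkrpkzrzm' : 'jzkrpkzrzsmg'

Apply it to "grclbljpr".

The pattern: swap the first and last characters, then move the first 2 characters to the end (rotate left by 2).
On "grclbljpr": the first step gives "rrclbljpg", and the second then gives "clbljpgrr".
(Check on "cjhqatxnfymxg": → "gjhqatxnfymxc" → "hqatxnfymxcgj" ✓)

clbljpgrr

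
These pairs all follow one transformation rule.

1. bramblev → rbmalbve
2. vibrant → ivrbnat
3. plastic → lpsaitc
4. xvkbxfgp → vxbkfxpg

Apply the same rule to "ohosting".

In each case the input is transformed by: swap each adjacent pair of characters (1↔2, 3↔4, ...).
Applying that to "ohosting" gives "hosoitgn".

hosoitgn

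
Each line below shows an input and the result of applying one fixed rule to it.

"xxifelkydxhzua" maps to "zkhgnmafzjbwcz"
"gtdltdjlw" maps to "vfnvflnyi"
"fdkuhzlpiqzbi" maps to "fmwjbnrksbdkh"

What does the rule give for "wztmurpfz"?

bvowtrhby

Each output is the input with this applied: move the first character to the end, then shift every letter 2 places forward in the alphabet (wrapping around).
"wztmurpfz" → "ztmurpfzw" → "bvowtrhby".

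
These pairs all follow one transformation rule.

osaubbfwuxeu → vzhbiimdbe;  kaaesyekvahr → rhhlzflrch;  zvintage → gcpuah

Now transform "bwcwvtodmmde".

idjdcavktt

Rule — delete the last 2 characters, then shift every letter 7 places forward in the alphabet (wrapping around).
On "bwcwvtodmmde" that produces "idjdcavktt".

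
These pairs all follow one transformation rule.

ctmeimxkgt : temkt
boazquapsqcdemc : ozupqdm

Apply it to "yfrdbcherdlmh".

fdcedm

In each case the input is transformed by: keep every other character starting from the second (positions 2nd, 4th, 6th, ...).
For "yfrdbcherdlmh" the result is "fdcedm".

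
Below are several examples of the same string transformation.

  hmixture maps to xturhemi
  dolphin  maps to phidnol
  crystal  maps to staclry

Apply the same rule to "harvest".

In each case the input is transformed by: swap the first and last characters, then move the first 3 characters to the end (rotate left by 3).
Applying both steps to "harvest": "tarvesh", then "veshtar".

veshtar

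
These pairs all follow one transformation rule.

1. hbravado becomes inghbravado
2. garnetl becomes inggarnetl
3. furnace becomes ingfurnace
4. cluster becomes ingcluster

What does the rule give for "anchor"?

In each case the input is transformed by: prepend "ing".
Applying that to "anchor" gives "inganchor".

inganchor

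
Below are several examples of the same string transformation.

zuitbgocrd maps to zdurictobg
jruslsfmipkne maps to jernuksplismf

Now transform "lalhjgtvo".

The transformation: take characters alternately from the front and the back (1st, last, 2nd, 2nd-last, ...).
On "lalhjgtvo" that produces "loavlthgj".

loavlthgj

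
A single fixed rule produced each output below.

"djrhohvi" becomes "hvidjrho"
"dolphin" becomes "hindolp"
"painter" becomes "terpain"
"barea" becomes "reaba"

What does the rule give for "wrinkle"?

klewrin

Each output is the input with this applied: move the last 3 characters to the front (rotate right by 3).
On "wrinkle" that produces "klewrin".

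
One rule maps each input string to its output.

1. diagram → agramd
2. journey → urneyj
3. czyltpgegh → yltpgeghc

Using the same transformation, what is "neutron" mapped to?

utronn

The pattern: move the first 2 characters to the end (rotate left by 2), then delete the last character.
On "neutron": the first step gives "utronne", and the second then gives "utronn".
(Check on "diagram": → "agramdi" → "agramd" ✓)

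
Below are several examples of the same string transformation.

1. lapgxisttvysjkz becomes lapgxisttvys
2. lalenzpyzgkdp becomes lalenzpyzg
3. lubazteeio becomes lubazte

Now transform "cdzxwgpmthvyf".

Looking at the pairs, the operation is to delete the last 3 characters.
For "cdzxwgpmthvyf" the result is "cdzxwgpmth".

cdzxwgpmth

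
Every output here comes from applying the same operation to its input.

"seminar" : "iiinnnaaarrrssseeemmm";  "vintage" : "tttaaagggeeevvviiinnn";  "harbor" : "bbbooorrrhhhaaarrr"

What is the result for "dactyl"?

tttyyyllldddaaaccc

In each case the input is transformed by: move the first 3 characters to the end (rotate left by 3), then repeat every character 3 times.
For "dactyl" the result is "tttyyyllldddaaaccc".
(Check on "seminar": → "inarsem" → "iiinnnaaarrrssseeemmm" ✓)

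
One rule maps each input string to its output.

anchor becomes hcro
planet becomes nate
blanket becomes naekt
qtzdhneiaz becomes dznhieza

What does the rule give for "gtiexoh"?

Looking at the pairs, the operation is to delete the first 2 characters, then swap each adjacent pair of characters (1↔2, 3↔4, ...).
Applying that to "gtiexoh" gives "eioxh".

eioxh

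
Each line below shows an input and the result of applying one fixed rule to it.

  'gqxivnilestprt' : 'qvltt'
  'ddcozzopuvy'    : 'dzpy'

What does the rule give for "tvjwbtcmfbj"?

vbmj

In each case the input is transformed by: keep one character in every 3, starting at position 2 (positions 2nd, 5th, 8th, ...).
So "tvjwbtcmfbj" becomes "vbmj".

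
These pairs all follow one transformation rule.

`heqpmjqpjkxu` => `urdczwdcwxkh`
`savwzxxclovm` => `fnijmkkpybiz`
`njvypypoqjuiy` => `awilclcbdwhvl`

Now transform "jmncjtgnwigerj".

wzapwgtajvtrew

What's happening: shift every letter 13 places forward in the alphabet (wrapping around) — i.e. ROT13.
So "jmncjtgnwigerj" becomes "wzapwgtajvtrew".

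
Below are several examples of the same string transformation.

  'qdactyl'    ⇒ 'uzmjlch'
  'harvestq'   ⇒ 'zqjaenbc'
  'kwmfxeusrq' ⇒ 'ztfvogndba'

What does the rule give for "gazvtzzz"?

ipjiecii

The pattern: move the last character to the front, then shift every letter 9 places forward in the alphabet (wrapping around).
On "gazvtzzz": the first step gives "zgazvtzz", and the second then gives "ipjiecii".
(Check on "qdactyl": → "lqdacty" → "uzmjlch" ✓)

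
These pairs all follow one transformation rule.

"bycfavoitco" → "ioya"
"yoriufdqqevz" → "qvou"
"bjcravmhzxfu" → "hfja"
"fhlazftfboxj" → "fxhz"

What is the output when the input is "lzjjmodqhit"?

qtzm

What's happening: keep one character in every 3, starting at position 2 (positions 2nd, 5th, 8th, ...), then move the first 2 characters to the end (rotate left by 2).
Applying both steps to "lzjjmodqhit": "zmqt", then "qtzm".
(Check on "fhlazftfboxj": → "hzfx" → "fxhz" ✓)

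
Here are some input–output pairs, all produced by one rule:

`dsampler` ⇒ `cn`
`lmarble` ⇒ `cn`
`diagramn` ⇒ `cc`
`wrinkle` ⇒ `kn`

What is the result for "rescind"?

up

Looking at the pairs, the operation is to keep one character in every 3, starting at position 3 (positions 3rd, 6th, 9th, ...), then shift every letter 2 places forward in the alphabet (wrapping around).
Applying both steps to "rescind": "sn", then "up".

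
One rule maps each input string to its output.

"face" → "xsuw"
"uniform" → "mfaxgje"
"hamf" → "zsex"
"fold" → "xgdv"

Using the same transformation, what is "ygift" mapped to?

In each case the input is transformed by: shift every letter 8 places backward in the alphabet (wrapping around).
For "ygift" the result is "qyaxl".

qyaxl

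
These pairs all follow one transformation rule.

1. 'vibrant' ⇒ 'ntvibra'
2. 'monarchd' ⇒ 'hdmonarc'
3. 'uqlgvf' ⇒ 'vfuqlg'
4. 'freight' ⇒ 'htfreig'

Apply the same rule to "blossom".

In each case the input is transformed by: move the last 2 characters to the front (rotate right by 2).
Doing the same to "blossom": "ombloss".

ombloss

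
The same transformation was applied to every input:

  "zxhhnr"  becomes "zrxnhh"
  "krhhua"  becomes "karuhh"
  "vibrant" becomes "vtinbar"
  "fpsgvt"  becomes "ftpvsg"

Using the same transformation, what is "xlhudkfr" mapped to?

xrlfhkud

The rule is to take characters alternately from the front and the back (1st, last, 2nd, 2nd-last, ...).
For "xlhudkfr" the result is "xrlfhkud".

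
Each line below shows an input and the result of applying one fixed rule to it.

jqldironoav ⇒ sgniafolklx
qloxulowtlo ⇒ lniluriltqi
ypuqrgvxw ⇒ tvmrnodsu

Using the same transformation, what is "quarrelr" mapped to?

Rule — move the last character to the front, then shift every letter 3 places backward in the alphabet (wrapping around).
For "quarrelr" the result is "onrxoobi".

onrxoobi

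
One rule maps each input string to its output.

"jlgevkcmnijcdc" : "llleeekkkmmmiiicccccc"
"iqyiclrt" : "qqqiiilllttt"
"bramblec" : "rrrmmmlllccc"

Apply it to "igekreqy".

gggkkkeeeyyy

Looking at the pairs, the operation is to keep every other character starting from the second (positions 2nd, 4th, 6th, ...), then repeat every character 3 times.
Applying both steps to "igekreqy": "gkey", then "gggkkkeeeyyy".
(Check on "iqyiclrt": → "qilt" → "qqqiiilllttt" ✓)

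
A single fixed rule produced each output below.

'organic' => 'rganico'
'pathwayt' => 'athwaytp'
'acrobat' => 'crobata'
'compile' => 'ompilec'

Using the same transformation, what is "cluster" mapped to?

lusterc

The rule is to move the first character to the end.
Applying that to "cluster" gives "lusterc".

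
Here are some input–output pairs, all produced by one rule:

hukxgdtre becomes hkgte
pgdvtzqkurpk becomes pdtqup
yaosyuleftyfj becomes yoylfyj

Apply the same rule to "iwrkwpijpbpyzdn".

irwippzn

The rule is to keep every other character starting from the first (positions 1st, 3rd, 5th, ...).
Applying that to "iwrkwpijpbpyzdn" gives "irwippzn".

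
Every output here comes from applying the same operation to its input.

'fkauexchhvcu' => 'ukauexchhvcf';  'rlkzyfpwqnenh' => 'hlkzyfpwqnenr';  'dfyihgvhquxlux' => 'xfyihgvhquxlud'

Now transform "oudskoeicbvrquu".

The transformation: swap the first and last characters.
So "oudskoeicbvrquu" becomes "uudskoeicbvrquo".

uudskoeicbvrquo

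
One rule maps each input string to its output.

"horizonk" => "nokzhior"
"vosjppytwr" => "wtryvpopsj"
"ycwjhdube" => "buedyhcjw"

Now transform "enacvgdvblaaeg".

eagaelnbavcdvg

Rule — move the last 2 characters to the front (rotate right by 2), then take characters alternately from the front and the back (1st, last, 2nd, 2nd-last, ...).
"enacvgdvblaaeg" → "egenacvgdvblaa" → "eagaelnbavcdvg".
(Check on "horizonk": → "nkhorizo" → "nokzhior" ✓)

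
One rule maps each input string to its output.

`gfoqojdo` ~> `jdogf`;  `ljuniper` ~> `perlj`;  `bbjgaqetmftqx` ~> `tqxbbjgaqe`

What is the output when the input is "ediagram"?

Looking at the pairs, the operation is to move the last 3 characters to the front (rotate right by 3), then delete the last 3 characters.
Starting from "ediagram": after the first operation, "ramediag"; after the second, "ramed".

ramed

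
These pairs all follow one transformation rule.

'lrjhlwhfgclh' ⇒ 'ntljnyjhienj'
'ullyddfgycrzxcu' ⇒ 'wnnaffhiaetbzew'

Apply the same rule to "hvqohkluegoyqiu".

jxsqjmnwgiqaskw

The pattern: shift every letter 2 places forward in the alphabet (wrapping around).
Applying that to "hvqohkluegoyqiu" gives "jxsqjmnwgiqaskw".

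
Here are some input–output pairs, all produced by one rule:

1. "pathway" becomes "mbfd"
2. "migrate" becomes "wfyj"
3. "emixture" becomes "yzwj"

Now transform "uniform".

ktwr

What's happening: shift every letter 5 places forward in the alphabet (wrapping around), then keep only the last 4 characters.
For "uniform" the result is "ktwr".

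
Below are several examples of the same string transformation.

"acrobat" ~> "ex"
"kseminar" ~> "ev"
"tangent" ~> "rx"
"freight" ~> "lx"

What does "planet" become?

Looking at the pairs, the operation is to shift every letter 4 places forward in the alphabet (wrapping around), then keep only the last 2 characters.
Working it through for "planet": intermediate "tperix", final "ix".

ix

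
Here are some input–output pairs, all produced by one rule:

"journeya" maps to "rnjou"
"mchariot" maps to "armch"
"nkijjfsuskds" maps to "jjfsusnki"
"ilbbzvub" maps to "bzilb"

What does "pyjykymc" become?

ykpyj

Rule — delete the last 3 characters, then move the first 3 characters to the end (rotate left by 3).
Starting from "pyjykymc": after the first operation, "pyjyk"; after the second, "ykpyj".
(Check on "journeya": → "journ" → "rnjou" ✓)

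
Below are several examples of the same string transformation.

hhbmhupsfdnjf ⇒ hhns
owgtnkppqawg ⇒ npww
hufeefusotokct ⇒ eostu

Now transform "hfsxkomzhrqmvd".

dfkqz

Looking at the pairs, the operation is to keep one character in every 3, starting at position 2 (positions 2nd, 5th, 8th, ...), then sort the characters into alphabetical order.
Working it through for "hfsxkomzhrqmvd": intermediate "fkzqd", final "dfkqz".
(Check on "hufeefusotokct": → "uesot" → "eostu" ✓)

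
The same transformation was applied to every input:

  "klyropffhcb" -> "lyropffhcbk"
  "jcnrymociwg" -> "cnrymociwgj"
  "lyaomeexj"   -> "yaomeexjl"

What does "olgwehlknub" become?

The pattern: move the first character to the end.
So "olgwehlknub" becomes "lgwehlknubo".

lgwehlknubo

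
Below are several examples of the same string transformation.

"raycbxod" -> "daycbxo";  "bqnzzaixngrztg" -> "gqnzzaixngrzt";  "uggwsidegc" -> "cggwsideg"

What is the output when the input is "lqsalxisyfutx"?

xqsalxisyfut

Rule — delete the first character, then move the last character to the front.
On "lqsalxisyfutx": the first step gives "qsalxisyfutx", and the second then gives "xqsalxisyfut".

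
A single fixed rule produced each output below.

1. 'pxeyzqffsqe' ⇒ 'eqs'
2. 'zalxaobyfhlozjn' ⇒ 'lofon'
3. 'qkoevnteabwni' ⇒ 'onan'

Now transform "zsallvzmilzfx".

Rule — keep one character in every 3, starting at position 3 (positions 3rd, 6th, 9th, ...).
On "zsallvzmilzfx" that produces "avif".

avif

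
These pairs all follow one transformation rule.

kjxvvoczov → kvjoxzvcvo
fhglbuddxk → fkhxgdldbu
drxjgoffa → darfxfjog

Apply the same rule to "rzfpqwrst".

rtzsfrpwq

The rule is to take characters alternately from the front and the back (1st, last, 2nd, 2nd-last, ...).
Applying that to "rzfpqwrst" gives "rtzsfrpwq".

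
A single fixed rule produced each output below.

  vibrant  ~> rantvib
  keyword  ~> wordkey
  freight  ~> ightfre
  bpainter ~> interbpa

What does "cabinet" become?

The pattern: move the first 3 characters to the end (rotate left by 3).
So "cabinet" becomes "inetcab".

inetcab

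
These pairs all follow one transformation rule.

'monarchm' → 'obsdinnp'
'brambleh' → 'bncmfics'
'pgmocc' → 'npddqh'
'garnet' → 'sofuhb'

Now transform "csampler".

What's happening: shift every letter 1 place forward in the alphabet (wrapping around), then move the first 2 characters to the end (rotate left by 2).
"csampler" → "dtbnqmfs" → "bnqmfsdt".

bnqmfsdt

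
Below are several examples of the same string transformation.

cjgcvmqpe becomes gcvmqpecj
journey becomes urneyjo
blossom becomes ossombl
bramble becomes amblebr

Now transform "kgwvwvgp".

What's happening: move the first 2 characters to the end (rotate left by 2).
Applying that to "kgwvwvgp" gives "wvwvgpkg".

wvwvgpkg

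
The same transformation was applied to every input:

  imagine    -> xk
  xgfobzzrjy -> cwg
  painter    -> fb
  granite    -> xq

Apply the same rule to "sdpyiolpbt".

mly

Each output is the input with this applied: keep one character in every 3, starting at position 3 (positions 3rd, 6th, 9th, ...), then shift every letter 3 places backward in the alphabet (wrapping around).
On "sdpyiolpbt": the first step gives "pob", and the second then gives "mly".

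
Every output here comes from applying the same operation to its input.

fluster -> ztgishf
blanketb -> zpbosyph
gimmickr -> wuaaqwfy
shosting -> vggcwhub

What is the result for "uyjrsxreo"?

mifxlgsfc

The rule is to swap each adjacent pair of characters (1↔2, 3↔4, ...), then shift every letter 12 places backward in the alphabet (wrapping around).
"uyjrsxreo" → "mifxlgsfc".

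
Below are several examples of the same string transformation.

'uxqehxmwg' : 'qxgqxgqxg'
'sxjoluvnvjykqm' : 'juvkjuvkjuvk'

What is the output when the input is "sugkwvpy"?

gvgvgv

The transformation: keep one character in every 3, starting at position 3 (positions 3rd, 6th, 9th, ...), then write the whole string 3 times in a row.
Applying both steps to "sugkwvpy": "gv", then "gvgvgv".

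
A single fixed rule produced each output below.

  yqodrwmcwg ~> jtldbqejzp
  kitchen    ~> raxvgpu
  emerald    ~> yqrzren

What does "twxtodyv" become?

The rule is to shift every letter 13 places forward in the alphabet (wrapping around) — i.e. ROT13, then move the last 2 characters to the front (rotate right by 2).
For "twxtodyv", step one produces "gjkgbqli"; step two turns that into "ligjkgbq".

ligjkgbq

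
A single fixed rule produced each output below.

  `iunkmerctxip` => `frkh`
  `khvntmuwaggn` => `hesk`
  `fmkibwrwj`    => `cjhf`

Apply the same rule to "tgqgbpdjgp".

qdnd

The pattern: shift every letter 3 places backward in the alphabet (wrapping around), then keep only the first 4 characters.
Working it through for "tgqgbpdjgp": intermediate "qdndymagdm", final "qdnd".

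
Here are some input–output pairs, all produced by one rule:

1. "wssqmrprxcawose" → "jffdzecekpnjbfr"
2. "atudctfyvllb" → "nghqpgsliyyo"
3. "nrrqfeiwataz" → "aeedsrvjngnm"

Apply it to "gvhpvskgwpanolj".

Rule — shift every letter 13 places forward in the alphabet (wrapping around) — i.e. ROT13.
So "gvhpvskgwpanolj" becomes "tiucifxtjcnabyw".

tiucifxtjcnabyw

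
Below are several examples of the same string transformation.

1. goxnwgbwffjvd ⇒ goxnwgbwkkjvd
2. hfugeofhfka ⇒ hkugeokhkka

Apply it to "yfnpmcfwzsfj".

What's happening: replace every "f" with "k".
Doing the same to "yfnpmcfwzsfj": "yknpmckwzskj".

yknpmckwzskj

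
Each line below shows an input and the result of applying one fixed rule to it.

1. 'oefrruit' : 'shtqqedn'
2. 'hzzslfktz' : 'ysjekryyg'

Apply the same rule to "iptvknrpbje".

diaoqmjusoh

The pattern: reverse the string, then shift every letter 1 place backward in the alphabet (wrapping around).
On "iptvknrpbje": the first step gives "ejbprnkvtpi", and the second then gives "diaoqmjusoh".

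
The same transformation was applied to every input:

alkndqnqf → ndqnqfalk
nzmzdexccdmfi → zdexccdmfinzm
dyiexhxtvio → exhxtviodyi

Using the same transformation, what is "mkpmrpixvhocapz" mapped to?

mrpixvhocapzmkp

The rule is to move the first 3 characters to the end (rotate left by 3).
For "mkpmrpixvhocapz" the result is "mrpixvhocapzmkp".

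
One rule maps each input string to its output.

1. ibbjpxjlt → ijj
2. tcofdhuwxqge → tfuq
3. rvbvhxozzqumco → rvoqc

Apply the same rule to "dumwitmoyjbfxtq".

The rule is to keep one character in every 3, starting at position 1 (positions 1st, 4th, 7th, ...).
Applying that to "dumwitmoyjbfxtq" gives "dwmjx".

dwmjx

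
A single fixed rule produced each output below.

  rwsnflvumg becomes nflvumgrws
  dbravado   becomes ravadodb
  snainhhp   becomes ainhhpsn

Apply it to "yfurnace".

In each case the input is transformed by: swap the front and back halves of the string, then move the last 2 characters to the front (rotate right by 2).
For "yfurnace" the result is "urnaceyf".
(Check on "snainhhp": → "nhhpsnai" → "ainhhpsn" ✓)

urnaceyf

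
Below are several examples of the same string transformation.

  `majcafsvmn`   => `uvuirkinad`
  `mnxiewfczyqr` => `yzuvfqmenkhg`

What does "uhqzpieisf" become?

ancpyhxqmq

The pattern: shift every letter 8 places forward in the alphabet (wrapping around), then move the last 2 characters to the front (rotate right by 2).
So "uhqzpieisf" becomes "ancpyhxqmq".
(Check on "majcafsvmn": → "uirkinaduv" → "uvuirkinad" ✓)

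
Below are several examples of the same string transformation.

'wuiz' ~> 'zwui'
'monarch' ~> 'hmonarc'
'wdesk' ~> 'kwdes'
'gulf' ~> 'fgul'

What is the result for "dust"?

tdus

The rule is to move the last character to the front.
"dust" → "tdus".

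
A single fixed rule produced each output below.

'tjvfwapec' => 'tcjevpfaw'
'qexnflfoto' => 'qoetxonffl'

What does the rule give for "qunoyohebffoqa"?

Rule — take characters alternately from the front and the back (1st, last, 2nd, 2nd-last, ...).
Doing the same to "qunoyohebffoqa": "qauqnoofyfobhe".

qauqnoofyfobhe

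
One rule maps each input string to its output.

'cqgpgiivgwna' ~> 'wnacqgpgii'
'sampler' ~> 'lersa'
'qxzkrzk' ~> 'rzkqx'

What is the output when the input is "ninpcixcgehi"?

The pattern: move the last 3 characters to the front (rotate right by 3), then delete the last 2 characters.
Applying both steps to "ninpcixcgehi": "ehininpcixcg", then "ehininpcix".

ehininpcix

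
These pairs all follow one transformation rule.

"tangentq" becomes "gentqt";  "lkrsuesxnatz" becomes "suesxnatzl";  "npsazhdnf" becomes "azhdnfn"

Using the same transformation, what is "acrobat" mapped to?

obata

The rule is to move the first character to the end, then delete the first 2 characters.
Starting from "acrobat": after the first operation, "crobata"; after the second, "obata".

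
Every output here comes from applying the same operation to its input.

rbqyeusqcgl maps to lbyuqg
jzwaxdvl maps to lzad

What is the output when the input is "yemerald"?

deea

In each case the input is transformed by: move the last character to the front, then keep every other character starting from the first (positions 1st, 3rd, 5th, ...).
On "yemerald": the first step gives "dyemeral", and the second then gives "deea".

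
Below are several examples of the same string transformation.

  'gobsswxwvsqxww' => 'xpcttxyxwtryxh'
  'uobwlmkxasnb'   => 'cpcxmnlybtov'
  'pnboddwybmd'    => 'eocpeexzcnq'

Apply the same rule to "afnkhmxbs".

tgolinycb

What's happening: swap the first and last characters, then shift every letter 1 place forward in the alphabet (wrapping around).
On "afnkhmxbs": the first step gives "sfnkhmxba", and the second then gives "tgolinycb".
(Check on "pnboddwybmd": → "dnboddwybmp" → "eocpeexzcnq" ✓)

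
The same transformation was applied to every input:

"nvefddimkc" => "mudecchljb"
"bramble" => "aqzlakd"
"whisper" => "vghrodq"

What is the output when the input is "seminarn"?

The transformation: shift every letter 1 place backward in the alphabet (wrapping around).
Doing the same to "seminarn": "rdlhmzqm".

rdlhmzqm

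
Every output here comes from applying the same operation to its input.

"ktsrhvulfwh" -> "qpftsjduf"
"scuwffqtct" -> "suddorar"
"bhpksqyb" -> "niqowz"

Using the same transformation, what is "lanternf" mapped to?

Each output is the input with this applied: shift every letter 2 places backward in the alphabet (wrapping around), then delete the first 2 characters.
Starting from "lanternf": after the first operation, "jylrcpld"; after the second, "lrcpld".

lrcpld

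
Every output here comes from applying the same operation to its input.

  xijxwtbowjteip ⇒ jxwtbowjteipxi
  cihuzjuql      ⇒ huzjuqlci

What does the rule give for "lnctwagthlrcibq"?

The transformation: move the first 2 characters to the end (rotate left by 2).
"lnctwagthlrcibq" → "ctwagthlrcibqln".

ctwagthlrcibqln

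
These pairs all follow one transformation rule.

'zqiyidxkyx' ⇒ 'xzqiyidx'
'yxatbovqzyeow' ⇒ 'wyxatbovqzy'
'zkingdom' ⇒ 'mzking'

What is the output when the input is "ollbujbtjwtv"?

Rule — move the last character to the front, then delete the last 2 characters.
So "ollbujbtjwtv" becomes "vollbujbtj".

vollbujbtj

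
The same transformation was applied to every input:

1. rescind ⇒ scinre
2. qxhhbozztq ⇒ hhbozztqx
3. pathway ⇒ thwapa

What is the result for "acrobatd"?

The pattern: delete the last character, then move the first 2 characters to the end (rotate left by 2).
"acrobatd" → "acrobat" → "robatac".

robatac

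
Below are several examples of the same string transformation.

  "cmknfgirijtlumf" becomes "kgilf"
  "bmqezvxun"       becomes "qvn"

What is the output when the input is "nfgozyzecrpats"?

gyca

Rule — keep one character in every 3, starting at position 3 (positions 3rd, 6th, 9th, ...).
Doing the same to "nfgozyzecrpats": "gyca".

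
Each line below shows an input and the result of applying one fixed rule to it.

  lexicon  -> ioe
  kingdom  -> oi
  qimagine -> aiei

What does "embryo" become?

oe

The transformation: move the first 3 characters to the end (rotate left by 3), then keep only the vowels.
Working it through for "embryo": intermediate "ryoemb", final "oe".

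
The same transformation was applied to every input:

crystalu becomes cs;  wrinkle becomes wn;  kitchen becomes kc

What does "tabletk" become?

The transformation: move the last 2 characters to the front (rotate right by 2), then keep one character in every 3, starting at position 3 (positions 3rd, 6th, 9th, ...).
For "tabletk", step one produces "tktable"; step two turns that into "tl".

tl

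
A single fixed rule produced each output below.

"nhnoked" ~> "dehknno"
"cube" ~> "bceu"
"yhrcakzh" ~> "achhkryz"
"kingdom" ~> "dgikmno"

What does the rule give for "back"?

In each case the input is transformed by: sort the characters into alphabetical order.
For "back" the result is "abck".

abck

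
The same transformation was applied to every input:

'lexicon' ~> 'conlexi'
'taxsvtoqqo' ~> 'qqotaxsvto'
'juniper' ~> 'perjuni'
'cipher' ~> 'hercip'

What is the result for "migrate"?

The rule is to move the last 3 characters to the front (rotate right by 3).
Applying that to "migrate" gives "atemigr".

atemigr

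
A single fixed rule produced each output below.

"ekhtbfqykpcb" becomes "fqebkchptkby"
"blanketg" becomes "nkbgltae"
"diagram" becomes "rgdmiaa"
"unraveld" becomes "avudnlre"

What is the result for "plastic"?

Looking at the pairs, the operation is to take characters alternately from the front and the back (1st, last, 2nd, 2nd-last, ...), then move the last 2 characters to the front (rotate right by 2).
Applying that to "plastic" gives "tspclia".

tspclia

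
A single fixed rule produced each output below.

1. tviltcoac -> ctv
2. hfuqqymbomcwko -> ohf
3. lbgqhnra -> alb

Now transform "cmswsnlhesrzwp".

pcm

The transformation: move the last character to the front, then keep only the first 3 characters.
On "cmswsnlhesrzwp": the first step gives "pcmswsnlhesrzw", and the second then gives "pcm".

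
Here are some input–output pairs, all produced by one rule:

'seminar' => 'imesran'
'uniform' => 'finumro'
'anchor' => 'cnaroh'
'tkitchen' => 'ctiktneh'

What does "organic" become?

What's happening: reverse the string, then move the first 3 characters to the end (rotate left by 3).
"organic" → "cinagro" → "agrocin".

agrocin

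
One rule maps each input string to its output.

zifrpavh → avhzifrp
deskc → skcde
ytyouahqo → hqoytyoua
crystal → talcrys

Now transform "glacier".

Rule — move the last 3 characters to the front (rotate right by 3).
Doing the same to "glacier": "ierglac".

ierglac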